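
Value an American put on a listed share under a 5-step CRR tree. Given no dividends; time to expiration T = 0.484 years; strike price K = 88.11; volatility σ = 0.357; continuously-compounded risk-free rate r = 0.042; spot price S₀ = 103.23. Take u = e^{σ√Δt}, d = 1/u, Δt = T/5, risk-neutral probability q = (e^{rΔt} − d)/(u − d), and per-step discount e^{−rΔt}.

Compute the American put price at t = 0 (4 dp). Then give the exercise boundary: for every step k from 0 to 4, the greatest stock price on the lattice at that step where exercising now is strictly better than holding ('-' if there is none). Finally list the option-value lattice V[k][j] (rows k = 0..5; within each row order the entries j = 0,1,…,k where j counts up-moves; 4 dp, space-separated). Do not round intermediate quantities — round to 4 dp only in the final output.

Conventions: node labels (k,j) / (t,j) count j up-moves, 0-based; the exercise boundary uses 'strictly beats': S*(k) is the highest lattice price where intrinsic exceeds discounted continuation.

price = 3.2824
boundary = - - - - 66.1993
tree:
3.2824
5.5675 0.9366
9.1956 1.8460 0.0000
14.6205 3.6384 0.0000 0.0000
21.9107 7.1711 0.0000 0.0000 0.0000
28.8699 14.1339 0.0000 0.0000 0.0000 0.0000

params: Δt=0.09680 u=1.11748 d=0.89487 q=0.49056 e^(-rΔt)=0.99594
t_5 payoffs: 28.8699 14.1339 0.0000 0.0000 0.0000 0.0000
t_4: node(4,0) S=66.1993 payoff=21.9107 vs cont=21.5532 → 21.9107 [stop]  node(4,1) S=82.6665 payoff=5.4435 vs cont=7.1711 → 7.1711 [wait]  node(4,2) S=103.2300 payoff=0.0000 vs cont=0.0000 → 0.0000 [wait]  node(4,3) S=128.9087 payoff=0.0000 vs cont=0.0000 → 0.0000 [wait]  node(4,4) S=160.9750 payoff=0.0000 vs cont=0.0000 → 0.0000 [wait]  ⇒ S*(4)=66.1993
t_3: node(3,0) S=73.9761 payoff=14.1339 vs cont=14.6205 → 14.6205 [wait]  node(3,1) S=92.3778 payoff=0.0000 vs cont=3.6384 → 3.6384 [wait]  node(3,2) S=115.3570 payoff=0.0000 vs cont=0.0000 → 0.0000 [wait]  node(3,3) S=144.0523 payoff=0.0000 vs cont=0.0000 → 0.0000 [wait]  ⇒ S*(3)=-
t_2: node(2,0) S=82.6665 payoff=5.4435 vs cont=9.1956 → 9.1956 [wait]  node(2,1) S=103.2300 payoff=0.0000 vs cont=1.8460 → 1.8460 [wait]  node(2,2) S=128.9087 payoff=0.0000 vs cont=0.0000 → 0.0000 [wait]  ⇒ S*(2)=-
t_1: node(1,0) S=92.3778 payoff=0.0000 vs cont=5.5675 → 5.5675 [wait]  node(1,1) S=115.3570 payoff=0.0000 vs cont=0.9366 → 0.9366 [wait]  ⇒ S*(1)=-
t_0: node(0,0) S=103.2300 payoff=0.0000 vs cont=3.2824 → 3.2824 [wait]  ⇒ S*(0)=-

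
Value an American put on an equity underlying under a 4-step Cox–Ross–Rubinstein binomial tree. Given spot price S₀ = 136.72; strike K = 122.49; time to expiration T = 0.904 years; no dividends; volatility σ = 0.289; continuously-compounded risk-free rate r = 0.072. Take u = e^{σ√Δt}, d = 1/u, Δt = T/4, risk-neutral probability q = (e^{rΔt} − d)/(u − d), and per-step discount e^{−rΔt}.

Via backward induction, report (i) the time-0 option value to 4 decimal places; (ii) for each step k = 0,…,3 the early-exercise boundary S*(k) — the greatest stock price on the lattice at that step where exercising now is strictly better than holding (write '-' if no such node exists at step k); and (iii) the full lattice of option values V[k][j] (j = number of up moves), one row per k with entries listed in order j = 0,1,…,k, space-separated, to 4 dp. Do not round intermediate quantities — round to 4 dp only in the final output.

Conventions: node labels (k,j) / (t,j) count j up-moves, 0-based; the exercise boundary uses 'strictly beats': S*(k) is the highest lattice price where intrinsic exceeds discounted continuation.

price = 6.1984
boundary = - - - 90.5378
tree:
6.1984
11.1703 1.8976
19.4194 4.0624 0.0000
31.9522 8.6969 0.0000 0.0000
43.5744 18.6182 0.0000 0.0000 0.0000

params: Δt=0.22600 u=1.14727 d=0.87163 q=0.52522 e^(-rΔt)=0.98386
t_4 payoffs: 43.5744 18.6182 0.0000 0.0000 0.0000
t_3: node(3,0) S=90.5378 payoff=31.9522 vs cont=29.9751 → 31.9522 [stop]  node(3,1) S=119.1694 payoff=3.3206 vs cont=8.6969 → 8.6969 [wait]  node(3,2) S=156.8554 payoff=0.0000 vs cont=0.0000 → 0.0000 [wait]  node(3,3) S=206.4591 payoff=0.0000 vs cont=0.0000 → 0.0000 [wait]  ⇒ S*(3)=90.5378
t_2: node(2,0) S=103.8718 payoff=18.6182 vs cont=19.4194 → 19.4194 [wait]  node(2,1) S=136.7200 payoff=0.0000 vs cont=4.0624 → 4.0624 [wait]  node(2,2) S=179.9561 payoff=0.0000 vs cont=0.0000 → 0.0000 [wait]  ⇒ S*(2)=-
t_1: node(1,0) S=119.1694 payoff=3.3206 vs cont=11.1703 → 11.1703 [wait]  node(1,1) S=156.8554 payoff=0.0000 vs cont=1.8976 → 1.8976 [wait]  ⇒ S*(1)=-
t_0: node(0,0) S=136.7200 payoff=0.0000 vs cont=6.1984 → 6.1984 [wait]  ⇒ S*(0)=-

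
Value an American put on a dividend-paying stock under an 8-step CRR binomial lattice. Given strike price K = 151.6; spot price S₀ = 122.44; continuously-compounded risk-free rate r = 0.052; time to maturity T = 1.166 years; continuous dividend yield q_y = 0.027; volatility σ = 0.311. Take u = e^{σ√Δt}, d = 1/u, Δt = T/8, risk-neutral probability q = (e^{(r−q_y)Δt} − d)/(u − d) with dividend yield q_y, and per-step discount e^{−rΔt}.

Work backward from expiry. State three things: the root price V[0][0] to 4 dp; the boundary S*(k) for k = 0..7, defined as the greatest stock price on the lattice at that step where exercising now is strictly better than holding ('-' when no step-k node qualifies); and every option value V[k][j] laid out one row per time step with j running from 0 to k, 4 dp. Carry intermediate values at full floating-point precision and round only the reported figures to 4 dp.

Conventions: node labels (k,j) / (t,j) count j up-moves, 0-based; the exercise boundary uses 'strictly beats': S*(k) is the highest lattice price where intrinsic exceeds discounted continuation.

Δt=0.14575  u=1.12607  d=0.88805  q=0.48569  discount=0.99245
step 8 (expiry): payoffs max(K−S,0) = 104.2403 91.5466 75.4507 55.0406 29.1600 0.0000 0.0000 0.0000 0.0000
step 7: (k=7,j=0): S=53.3302, K−S=98.2698, hold=97.3346 ⇒ V=98.2698 exercise | (k=7,j=1): S=67.6242, K−S=83.9758, hold=83.0968 ⇒ V=83.9758 exercise | (k=7,j=2): S=85.7493, K−S=65.8507, hold=65.0429 ⇒ V=65.8507 exercise | (k=7,j=3): S=108.7324, K−S=42.8676, hold=42.1500 ⇒ V=42.8676 exercise | (k=7,j=4): S=137.8757, K−S=13.7243, hold=14.8841 ⇒ V=14.8841 continue | (k=7,j=5): S=174.8301, K−S=0.0000, hold=0.0000 ⇒ V=0.0000 continue | (k=7,j=6): S=221.6893, K−S=0.0000, hold=0.0000 ⇒ V=0.0000 continue | (k=7,j=7): S=281.1081, K−S=0.0000, hold=0.0000 ⇒ V=0.0000 continue  boundary S*=108.7324
step 6: (k=6,j=0): S=60.0534, K−S=91.5466, hold=90.6378 ⇒ V=91.5466 exercise | (k=6,j=1): S=76.1493, K−S=75.4507, hold=74.6051 ⇒ V=75.4507 exercise | (k=6,j=2): S=96.5594, K−S=55.0406, hold=54.2752 ⇒ V=55.0406 exercise | (k=6,j=3): S=122.4400, K−S=29.1600, hold=29.0553 ⇒ V=29.1600 exercise | (k=6,j=4): S=155.2572, K−S=0.0000, hold=7.5973 ⇒ V=7.5973 continue | (k=6,j=5): S=196.8704, K−S=0.0000, hold=0.0000 ⇒ V=0.0000 continue | (k=6,j=6): S=249.6370, K−S=0.0000, hold=0.0000 ⇒ V=0.0000 continue  boundary S*=122.4400
step 5: (k=5,j=0): S=67.6242, K−S=83.9758, hold=83.0968 ⇒ V=83.9758 exercise | (k=5,j=1): S=85.7493, K−S=65.8507, hold=65.0429 ⇒ V=65.8507 exercise | (k=5,j=2): S=108.7324, K−S=42.8676, hold=42.1500 ⇒ V=42.8676 exercise | (k=5,j=3): S=137.8757, K−S=13.7243, hold=18.5461 ⇒ V=18.5461 continue | (k=5,j=4): S=174.8301, K−S=0.0000, hold=3.8779 ⇒ V=3.8779 continue | (k=5,j=5): S=221.6893, K−S=0.0000, hold=0.0000 ⇒ V=0.0000 continue  boundary S*=108.7324
step 4: (k=4,j=0): S=76.1493, K−S=75.4507, hold=74.6051 ⇒ V=75.4507 exercise | (k=4,j=1): S=96.5594, K−S=55.0406, hold=54.2752 ⇒ V=55.0406 exercise | (k=4,j=2): S=122.4400, K−S=29.1600, hold=30.8205 ⇒ V=30.8205 continue | (k=4,j=3): S=155.2572, K−S=0.0000, hold=11.3357 ⇒ V=11.3357 continue | (k=4,j=4): S=196.8704, K−S=0.0000, hold=1.9794 ⇒ V=1.9794 continue  boundary S*=96.5594
step 3: (k=3,j=0): S=85.7493, K−S=65.8507, hold=65.0429 ⇒ V=65.8507 exercise | (k=3,j=1): S=108.7324, K−S=42.8676, hold=42.9504 ⇒ V=42.9504 continue | (k=3,j=2): S=137.8757, K−S=13.7243, hold=21.1957 ⇒ V=21.1957 continue | (k=3,j=3): S=174.8301, K−S=0.0000, hold=6.7401 ⇒ V=6.7401 continue  boundary S*=85.7493
step 2: (k=2,j=0): S=96.5594, K−S=55.0406, hold=54.3151 ⇒ V=55.0406 exercise | (k=2,j=1): S=122.4400, K−S=29.1600, hold=32.1399 ⇒ V=32.1399 continue | (k=2,j=2): S=155.2572, K−S=0.0000, hold=14.0678 ⇒ V=14.0678 continue  boundary S*=96.5594
step 1: (k=1,j=0): S=108.7324, K−S=42.8676, hold=43.5864 ⇒ V=43.5864 continue | (k=1,j=1): S=137.8757, K−S=13.7243, hold=23.1861 ⇒ V=23.1861 continue  boundary S*=-
step 0: (k=0,j=0): S=122.4400, K−S=29.1600, hold=33.4239 ⇒ V=33.4239 continue  boundary S*=-

price = 33.4239
boundary = - - 96.5594 85.7493 96.5594 108.7324 122.4400 108.7324
tree:
33.4239
43.5864 23.1861
55.0406 32.1399 14.0678
65.8507 42.9504 21.1957 6.7401
75.4507 55.0406 30.8205 11.3357 1.9794
83.9758 65.8507 42.8676 18.5461 3.8779 0.0000
91.5466 75.4507 55.0406 29.1600 7.5973 0.0000 0.0000
98.2698 83.9758 65.8507 42.8676 14.8841 0.0000 0.0000 0.0000
104.2403 91.5466 75.4507 55.0406 29.1600 0.0000 0.0000 0.0000 0.0000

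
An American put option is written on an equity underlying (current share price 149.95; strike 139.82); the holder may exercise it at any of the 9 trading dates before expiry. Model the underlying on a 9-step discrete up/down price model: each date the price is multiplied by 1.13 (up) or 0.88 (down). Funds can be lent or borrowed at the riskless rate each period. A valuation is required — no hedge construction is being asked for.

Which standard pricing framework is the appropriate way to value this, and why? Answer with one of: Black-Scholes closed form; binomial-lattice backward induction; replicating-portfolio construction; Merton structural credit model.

Key observation: with exercise allowed before expiry on a discrete up/down model (9 steps from spot 149.95), the strike-139.82 put's value must be rolled back through the tree testing early exercise at each node.

framework: binomial-lattice backward induction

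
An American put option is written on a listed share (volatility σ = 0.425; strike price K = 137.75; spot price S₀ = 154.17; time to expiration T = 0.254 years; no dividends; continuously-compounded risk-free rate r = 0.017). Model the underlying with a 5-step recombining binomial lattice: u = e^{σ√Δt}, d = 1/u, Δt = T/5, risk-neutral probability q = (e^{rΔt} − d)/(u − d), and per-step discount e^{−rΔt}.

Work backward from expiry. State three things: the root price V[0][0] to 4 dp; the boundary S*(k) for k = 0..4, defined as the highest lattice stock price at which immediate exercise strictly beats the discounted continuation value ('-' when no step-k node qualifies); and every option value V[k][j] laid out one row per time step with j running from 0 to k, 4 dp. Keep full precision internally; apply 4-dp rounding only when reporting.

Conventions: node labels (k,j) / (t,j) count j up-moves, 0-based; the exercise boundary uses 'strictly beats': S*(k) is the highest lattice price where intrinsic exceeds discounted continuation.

price = 5.4459
boundary = - - - - 105.0982
tree:
5.4459
9.0112 1.6022
14.5070 3.0873 0.0000
22.4493 5.9487 0.0000 0.0000
32.6518 11.4624 0.0000 0.0000 0.0000
42.2520 22.0865 0.0000 0.0000 0.0000 0.0000

Δt=0.05080  u=1.10053  d=0.90865  q=0.48057  discount=0.99914
step 5 (expiry): payoffs max(K−S,0) = 42.2520 22.0865 0.0000 0.0000 0.0000 0.0000
step 4: (k=4,j=0): S=105.0982, K−S=32.6518, hold=32.5329 ⇒ V=32.6518 exercise | (k=4,j=1): S=127.2910, K−S=10.4590, hold=11.4624 ⇒ V=11.4624 continue | (k=4,j=2): S=154.1700, K−S=0.0000, hold=0.0000 ⇒ V=0.0000 continue | (k=4,j=3): S=186.7249, K−S=0.0000, hold=0.0000 ⇒ V=0.0000 continue | (k=4,j=4): S=226.1541, K−S=0.0000, hold=0.0000 ⇒ V=0.0000 continue  boundary S*=105.0982
step 3: (k=3,j=0): S=115.6635, K−S=22.0865, hold=22.4493 ⇒ V=22.4493 continue | (k=3,j=1): S=140.0873, K−S=0.0000, hold=5.9487 ⇒ V=5.9487 continue | (k=3,j=2): S=169.6684, K−S=0.0000, hold=0.0000 ⇒ V=0.0000 continue | (k=3,j=3): S=205.4959, K−S=0.0000, hold=0.0000 ⇒ V=0.0000 continue  boundary S*=-
step 2: (k=2,j=0): S=127.2910, K−S=10.4590, hold=14.5070 ⇒ V=14.5070 continue | (k=2,j=1): S=154.1700, K−S=0.0000, hold=3.0873 ⇒ V=3.0873 continue | (k=2,j=2): S=186.7249, K−S=0.0000, hold=0.0000 ⇒ V=0.0000 continue  boundary S*=-
step 1: (k=1,j=0): S=140.0873, K−S=0.0000, hold=9.0112 ⇒ V=9.0112 continue | (k=1,j=1): S=169.6684, K−S=0.0000, hold=1.6022 ⇒ V=1.6022 continue  boundary S*=-
step 0: (k=0,j=0): S=154.1700, K−S=0.0000, hold=5.4459 ⇒ V=5.4459 continue  boundary S*=-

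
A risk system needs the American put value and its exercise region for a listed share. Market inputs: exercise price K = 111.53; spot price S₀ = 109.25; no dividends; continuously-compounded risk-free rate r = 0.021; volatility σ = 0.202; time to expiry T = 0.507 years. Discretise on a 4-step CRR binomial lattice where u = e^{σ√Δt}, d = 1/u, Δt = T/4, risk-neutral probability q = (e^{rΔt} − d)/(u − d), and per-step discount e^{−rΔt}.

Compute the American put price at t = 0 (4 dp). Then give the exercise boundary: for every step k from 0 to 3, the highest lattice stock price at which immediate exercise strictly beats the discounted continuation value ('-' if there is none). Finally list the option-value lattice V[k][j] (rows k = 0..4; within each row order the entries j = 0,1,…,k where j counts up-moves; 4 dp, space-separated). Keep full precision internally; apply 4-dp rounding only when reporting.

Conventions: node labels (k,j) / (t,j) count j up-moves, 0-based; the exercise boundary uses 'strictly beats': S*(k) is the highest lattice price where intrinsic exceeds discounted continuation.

price = 7.0633
boundary = - - 94.6141 101.6690
tree:
7.0633
11.1615 3.0117
16.9159 5.4790 0.5657
23.4812 9.8610 1.1357 0.0000
29.5910 16.9159 2.2800 0.0000 0.0000

params: Δt=0.12675 u=1.07457 d=0.93061 q=0.50054 e^(-rΔt)=0.99734
t_4 payoffs: 29.5910 16.9159 2.2800 0.0000 0.0000
t_3: node(3,0) S=88.0488 payoff=23.4812 vs cont=23.1848 → 23.4812 [stop]  node(3,1) S=101.6690 payoff=9.8610 vs cont=9.5645 → 9.8610 [stop]  node(3,2) S=117.3962 payoff=0.0000 vs cont=1.1357 → 1.1357 [wait]  node(3,3) S=135.5563 payoff=0.0000 vs cont=0.0000 → 0.0000 [wait]  ⇒ S*(3)=101.6690
t_2: node(2,0) S=94.6141 payoff=16.9159 vs cont=16.6194 → 16.9159 [stop]  node(2,1) S=109.2500 payoff=2.2800 vs cont=5.4790 → 5.4790 [wait]  node(2,2) S=126.1499 payoff=0.0000 vs cont=0.5657 → 0.5657 [wait]  ⇒ S*(2)=94.6141
t_1: node(1,0) S=101.6690 payoff=9.8610 vs cont=11.1615 → 11.1615 [wait]  node(1,1) S=117.3962 payoff=0.0000 vs cont=3.0117 → 3.0117 [wait]  ⇒ S*(1)=-
t_0: node(0,0) S=109.2500 payoff=2.2800 vs cont=7.0633 → 7.0633 [wait]  ⇒ S*(0)=-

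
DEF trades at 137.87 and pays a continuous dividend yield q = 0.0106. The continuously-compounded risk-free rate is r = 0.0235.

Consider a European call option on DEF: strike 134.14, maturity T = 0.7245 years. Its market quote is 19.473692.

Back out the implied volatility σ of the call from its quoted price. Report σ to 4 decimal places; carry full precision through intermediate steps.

At σ = 0.3718 the Black–Scholes value reproduces the quote:
σ√T = 0.3718·√0.7245 = 0.316467
d₁ = (ln(S/K) + (r−q+σ²/2)T) / (σ√T) = (ln(137.87/134.14) + (0.0235−0.0106+0.3718²/2)·0.7245) / 0.316467 = (0.027427 + 0.059422) / 0.316467 = 0.274433
d₂ = d₁ − σ√T = 0.274433 − 0.316467 = -0.042034
e^{−rT} = 0.983118
e^{−qT} = 0.992350
N(d₁) = 0.608124,  N(d₂) = 0.483236
V = S·e^{−qT}·N(d₁) − K·e^{−rT}·N(d₂) = 83.200636 − 63.726944 = 19.473692 (the quoted price), and the Black–Scholes price is strictly increasing in σ, so σ is unique

sigma = 0.3718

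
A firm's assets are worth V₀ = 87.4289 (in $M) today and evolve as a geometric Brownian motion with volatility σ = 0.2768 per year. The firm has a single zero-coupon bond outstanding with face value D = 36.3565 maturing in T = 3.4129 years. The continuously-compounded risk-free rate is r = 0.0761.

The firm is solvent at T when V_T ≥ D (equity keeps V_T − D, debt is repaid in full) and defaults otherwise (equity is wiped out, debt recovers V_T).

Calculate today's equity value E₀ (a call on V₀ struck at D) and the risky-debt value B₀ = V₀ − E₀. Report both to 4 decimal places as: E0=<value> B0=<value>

With assets at 87.4289 and a single debt payment of 36.3565 at 3.4129 years:
d₁ = [ln(V₀/D) + (r + σ²/2)T] / (σ√T)
   = [ln(87.4289/36.3565) + (0.0761 + 0.5·0.2768²)·3.4129] / (0.2768·√3.4129)
   = [0.877453 + 0.390467] / 0.511361 = 2.479499
d₂ = d₁ − σ√T = 2.479499 − 0.511361 = 1.968138
N(d₁) = 0.993422,  N(d₂) = 0.975474,  e^(−rT) = 0.771266
E₀ = V₀·N(d₁) − D·e^(−rT)·N(d₂)
   = 87.4289·0.993422 − 36.3565·0.771266·0.975474 = 59.500947
B₀ = V₀ − E₀ = 87.4289 − 59.500947 = 27.927953

E0=59.5009 B0=27.9280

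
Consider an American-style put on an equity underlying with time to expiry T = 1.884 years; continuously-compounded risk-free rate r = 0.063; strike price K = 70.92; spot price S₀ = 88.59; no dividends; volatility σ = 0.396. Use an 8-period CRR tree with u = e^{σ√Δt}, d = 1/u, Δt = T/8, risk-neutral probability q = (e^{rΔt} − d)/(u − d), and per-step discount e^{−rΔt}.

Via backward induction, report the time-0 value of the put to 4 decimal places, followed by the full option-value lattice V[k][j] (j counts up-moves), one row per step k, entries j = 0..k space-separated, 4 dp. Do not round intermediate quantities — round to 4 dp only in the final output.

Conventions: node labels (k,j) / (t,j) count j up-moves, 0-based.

Δt=0.23550, u=1.21188, d=0.82516, q=0.49076, disc=e^(-rΔt)=0.98527
k=8 terminal: V=max(K-S,0) → 51.8781 42.9541 29.8479 10.5993 0.0000 0.0000 0.0000 0.0000 0.0000
k=7: j=0 S=23.0765 intr=47.8435 cont=46.7991 V=47.8435[EX]; j=1 S=33.8913 intr=37.0287 cont=35.9843 V=37.0287[EX]; j=2 S=49.7745 intr=21.1455 cont=20.1011 V=21.1455[EX]; j=3 S=73.1013 intr=0.0000 cont=5.3182 V=5.3182[hold]; j=4 S=107.3604 intr=0.0000 cont=0.0000 V=0.0000[hold]; j=5 S=157.6750 intr=0.0000 cont=0.0000 V=0.0000[hold]; j=6 S=231.5695 intr=0.0000 cont=0.0000 V=0.0000[hold]; j=7 S=340.0949 intr=0.0000 cont=0.0000 V=0.0000[hold]
k=6: j=0 S=27.9659 intr=42.9541 cont=41.9097 V=42.9541[EX]; j=1 S=41.0721 intr=29.8479 cont=28.8034 V=29.8479[EX]; j=2 S=60.3207 intr=10.5993 cont=13.1811 V=13.1811[hold]; j=3 S=88.5900 intr=0.0000 cont=2.6684 V=2.6684[hold]; j=4 S=130.1078 intr=0.0000 cont=0.0000 V=0.0000[hold]; j=5 S=191.0830 intr=0.0000 cont=0.0000 V=0.0000[hold]; j=6 S=280.6343 intr=0.0000 cont=0.0000 V=0.0000[hold]
k=5: j=0 S=33.8913 intr=37.0287 cont=35.9843 V=37.0287[EX]; j=1 S=49.7745 intr=21.1455 cont=21.3495 V=21.3495[hold]; j=2 S=73.1013 intr=0.0000 cont=7.9038 V=7.9038[hold]; j=3 S=107.3604 intr=0.0000 cont=1.3388 V=1.3388[hold]; j=4 S=157.6750 intr=0.0000 cont=0.0000 V=0.0000[hold]; j=5 S=231.5695 intr=0.0000 cont=0.0000 V=0.0000[hold]
k=4: j=0 S=41.0721 intr=29.8479 cont=28.9020 V=29.8479[EX]; j=1 S=60.3207 intr=10.5993 cont=14.5337 V=14.5337[hold]; j=2 S=88.5900 intr=0.0000 cont=4.6131 V=4.6131[hold]; j=3 S=130.1078 intr=0.0000 cont=0.6718 V=0.6718[hold]; j=4 S=191.0830 intr=0.0000 cont=0.0000 V=0.0000[hold]
k=3: j=0 S=49.7745 intr=21.1455 cont=22.0035 V=22.0035[hold]; j=1 S=73.1013 intr=0.0000 cont=9.5227 V=9.5227[hold]; j=2 S=107.3604 intr=0.0000 cont=2.6394 V=2.6394[hold]; j=3 S=157.6750 intr=0.0000 cont=0.3370 V=0.3370[hold]
k=2: j=0 S=60.3207 intr=10.5993 cont=15.6446 V=15.6446[hold]; j=1 S=88.5900 intr=0.0000 cont=6.0542 V=6.0542[hold]; j=2 S=130.1078 intr=0.0000 cont=1.4873 V=1.4873[hold]
k=1: j=0 S=73.1013 intr=0.0000 cont=10.7770 V=10.7770[hold]; j=1 S=107.3604 intr=0.0000 cont=3.7568 V=3.7568[hold]
k=0: j=0 S=88.5900 intr=0.0000 cont=7.2238 V=7.2238[hold]

price = 7.2238
tree:
7.2238
10.7770 3.7568
15.6446 6.0542 1.4873
22.0035 9.5227 2.6394 0.3370
29.8479 14.5337 4.6131 0.6718 0.0000
37.0287 21.3495 7.9038 1.3388 0.0000 0.0000
42.9541 29.8479 13.1811 2.6684 0.0000 0.0000 0.0000
47.8435 37.0287 21.1455 5.3182 0.0000 0.0000 0.0000 0.0000
51.8781 42.9541 29.8479 10.5993 0.0000 0.0000 0.0000 0.0000 0.0000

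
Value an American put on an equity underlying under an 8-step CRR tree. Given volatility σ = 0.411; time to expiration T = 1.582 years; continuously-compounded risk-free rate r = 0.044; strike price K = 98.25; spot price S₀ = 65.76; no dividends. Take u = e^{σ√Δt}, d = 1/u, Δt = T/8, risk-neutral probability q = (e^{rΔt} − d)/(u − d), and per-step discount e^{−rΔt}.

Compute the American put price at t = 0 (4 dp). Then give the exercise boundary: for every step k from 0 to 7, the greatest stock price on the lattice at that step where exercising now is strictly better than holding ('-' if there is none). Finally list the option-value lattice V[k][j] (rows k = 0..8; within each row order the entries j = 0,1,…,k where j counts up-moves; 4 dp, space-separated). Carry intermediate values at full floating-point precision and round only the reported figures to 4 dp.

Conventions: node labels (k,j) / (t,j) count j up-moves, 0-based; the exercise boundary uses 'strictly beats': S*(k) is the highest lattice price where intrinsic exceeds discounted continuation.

price = 34.4781
boundary = - 54.7755 45.6259 54.7755 45.6259 54.7755 65.7600 78.9472
tree:
34.4781
43.4745 25.2918
52.6241 33.7484 16.5267
60.2454 43.4745 23.7528 8.9441
66.5936 52.6241 32.8905 14.2164 3.3548
71.8815 60.2454 43.4745 21.9430 6.0454 0.4804
76.2860 66.5936 52.6241 32.4900 10.8359 0.9287 0.0000
79.9548 71.8815 60.2454 43.4745 19.3028 1.7955 0.0000 0.0000
83.0108 76.2860 66.5936 52.6241 32.4900 3.4710 0.0000 0.0000 0.0000

Δt=0.19775, u=1.20054, d=0.83296, q=0.47821, disc=e^(-rΔt)=0.99134
k=8 terminal: V=max(K-S,0) → 83.0108 76.2860 66.5936 52.6241 32.4900 3.4710 0.0000 0.0000 0.0000
k=7: j=0 S=18.2952 intr=79.9548 cont=79.1037 V=79.9548[EX]; j=1 S=26.3685 intr=71.8815 cont=71.0303 V=71.8815[EX]; j=2 S=38.0046 intr=60.2454 cont=59.3942 V=60.2454[EX]; j=3 S=54.7755 intr=43.4745 cont=42.6233 V=43.4745[EX]; j=4 S=78.9472 intr=19.3028 cont=18.4516 V=19.3028[EX]; j=5 S=113.7856 intr=0.0000 cont=1.7955 V=1.7955[hold]; j=6 S=163.9976 intr=0.0000 cont=0.0000 V=0.0000[hold]; j=7 S=236.3674 intr=0.0000 cont=0.0000 V=0.0000[hold]  S*(7)=78.9472
k=6: j=0 S=21.9640 intr=76.2860 cont=75.4349 V=76.2860[EX]; j=1 S=31.6564 intr=66.5936 cont=65.7424 V=66.5936[EX]; j=2 S=45.6259 intr=52.6241 cont=51.7729 V=52.6241[EX]; j=3 S=65.7600 intr=32.4900 cont=31.6388 V=32.4900[EX]; j=4 S=94.7790 intr=3.4710 cont=10.8359 V=10.8359[hold]; j=5 S=136.6036 intr=0.0000 cont=0.9287 V=0.9287[hold]; j=6 S=196.8849 intr=0.0000 cont=0.0000 V=0.0000[hold]  S*(6)=65.7600
k=5: j=0 S=26.3685 intr=71.8815 cont=71.0303 V=71.8815[EX]; j=1 S=38.0046 intr=60.2454 cont=59.3942 V=60.2454[EX]; j=2 S=54.7755 intr=43.4745 cont=42.6233 V=43.4745[EX]; j=3 S=78.9472 intr=19.3028 cont=21.9430 V=21.9430[hold]; j=4 S=113.7856 intr=0.0000 cont=6.0454 V=6.0454[hold]; j=5 S=163.9976 intr=0.0000 cont=0.4804 V=0.4804[hold]  S*(5)=54.7755
k=4: j=0 S=31.6564 intr=66.5936 cont=65.7424 V=66.5936[EX]; j=1 S=45.6259 intr=52.6241 cont=51.7729 V=52.6241[EX]; j=2 S=65.7600 intr=32.4900 cont=32.8905 V=32.8905[hold]; j=3 S=94.7790 intr=3.4710 cont=14.2164 V=14.2164[hold]; j=4 S=136.6036 intr=0.0000 cont=3.3548 V=3.3548[hold]  S*(4)=45.6259
k=3: j=0 S=38.0046 intr=60.2454 cont=59.3942 V=60.2454[EX]; j=1 S=54.7755 intr=43.4745 cont=42.8132 V=43.4745[EX]; j=2 S=78.9472 intr=19.3028 cont=23.7528 V=23.7528[hold]; j=3 S=113.7856 intr=0.0000 cont=8.9441 V=8.9441[hold]  S*(3)=54.7755
k=2: j=0 S=45.6259 intr=52.6241 cont=51.7729 V=52.6241[EX]; j=1 S=65.7600 intr=32.4900 cont=33.7484 V=33.7484[hold]; j=2 S=94.7790 intr=3.4710 cont=16.5267 V=16.5267[hold]  S*(2)=45.6259
k=1: j=0 S=54.7755 intr=43.4745 cont=43.2199 V=43.4745[EX]; j=1 S=78.9472 intr=19.3028 cont=25.2918 V=25.2918[hold]  S*(1)=54.7755
k=0: j=0 S=65.7600 intr=32.4900 cont=34.4781 V=34.4781[hold]  S*(0)=-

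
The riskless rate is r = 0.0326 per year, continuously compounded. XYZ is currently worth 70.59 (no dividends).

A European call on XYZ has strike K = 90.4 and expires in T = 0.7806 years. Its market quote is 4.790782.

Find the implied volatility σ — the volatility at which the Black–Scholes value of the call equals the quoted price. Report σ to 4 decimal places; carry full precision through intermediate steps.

At σ = 0.4149 the Black–Scholes value reproduces the quote:
σ√T = 0.4149·√0.7806 = 0.366571
d₁ = (ln(S/K) + (r+σ²/2)T) / (σ√T) = (ln(70.59/90.4) + (0.0326+0.4149²/2)·0.7806) / 0.366571 = (-0.247356 + 0.092635) / 0.366571 = -0.422077
d₂ = d₁ − σ√T = -0.422077 − 0.366571 = -0.788648
e^{−rT} = 0.974873
N(d₁) = 0.336484,  N(d₂) = 0.215159
V = S·N(d₁) − K·e^{−rT}·N(d₂) = 23.752424 − 18.961642 = 4.790782 (the quoted price), and the Black–Scholes price is strictly increasing in σ, so σ is unique

sigma = 0.4149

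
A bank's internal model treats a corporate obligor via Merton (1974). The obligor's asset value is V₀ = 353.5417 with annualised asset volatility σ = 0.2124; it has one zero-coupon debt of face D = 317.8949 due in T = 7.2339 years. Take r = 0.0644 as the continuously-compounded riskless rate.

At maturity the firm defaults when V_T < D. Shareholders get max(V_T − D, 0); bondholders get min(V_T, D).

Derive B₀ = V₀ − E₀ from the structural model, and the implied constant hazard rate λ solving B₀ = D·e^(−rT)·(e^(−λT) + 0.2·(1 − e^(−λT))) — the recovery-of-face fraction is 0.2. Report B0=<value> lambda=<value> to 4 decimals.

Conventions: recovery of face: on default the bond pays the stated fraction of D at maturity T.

B0=187.2267 lambda=0.0111

Apply the equity-as-call identities (strike 317.8949, horizon 7.2339 years):
d₁ = [ln(V₀/D) + (r + σ²/2)T] / (σ√T)
   = [ln(353.5417/317.8949) + (0.0644 + 0.5·0.2124²)·7.2339] / (0.2124·√7.2339)
   = [0.106281 + 0.629037] / 0.571269 = 1.287166
d₂ = d₁ − σ√T = 1.287166 − 0.571269 = 0.715896
N(d₁) = 0.900982,  N(d₂) = 0.762972,  e^(−rT) = 0.627593
E₀ = V₀·N(d₁) − D·e^(−rT)·N(d₂)
   = 353.5417·0.900982 − 317.8949·0.627593·0.762972 = 166.315010
B₀ = V₀ − E₀ = 353.5417 − 166.315010 = 187.226690
e^(−λT) = (B₀·e^(rT)/D − 0.2)/(1 − 0.2) = (187.2267·1.593389/317.8949 − 0.2)/0.8 = 0.92304868
λ = −ln(0.92304868)/7.2339 = 0.011069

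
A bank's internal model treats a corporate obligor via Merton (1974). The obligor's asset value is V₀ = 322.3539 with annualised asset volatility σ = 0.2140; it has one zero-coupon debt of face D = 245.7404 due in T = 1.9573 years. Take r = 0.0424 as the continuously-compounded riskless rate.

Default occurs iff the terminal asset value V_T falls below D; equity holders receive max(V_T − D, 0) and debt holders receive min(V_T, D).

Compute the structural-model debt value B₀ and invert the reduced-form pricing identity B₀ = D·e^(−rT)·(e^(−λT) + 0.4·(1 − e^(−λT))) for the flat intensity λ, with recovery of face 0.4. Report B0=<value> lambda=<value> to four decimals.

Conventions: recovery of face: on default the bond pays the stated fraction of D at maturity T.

Equity is a call on the firm's assets struck at D = 245.7404:
d₁ = [ln(V₀/D) + (r + σ²/2)T] / (σ√T)
   = [ln(322.3539/245.7404) + (0.0424 + 0.5·0.2140²)·1.9573] / (0.2140·√1.9573)
   = [0.271374 + 0.127808] / 0.299394 = 1.333302
d₂ = d₁ − σ√T = 1.333302 − 0.299394 = 1.033909
N(d₁) = 0.908784,  N(d₂) = 0.849411,  e^(−rT) = 0.920361
E₀ = V₀·N(d₁) − D·e^(−rT)·N(d₂)
   = 322.3539·0.908784 − 245.7404·0.920361·0.849411 = 100.838920
B₀ = V₀ − E₀ = 322.3539 − 100.838920 = 221.514980
e^(−λT) = (B₀·e^(rT)/D − 0.4)/(1 − 0.4) = (221.5150·1.086530/245.7404 − 0.4)/0.6 = 0.96569813
λ = −ln(0.96569813)/1.9573 = 0.017833

B0=221.5150 lambda=0.0178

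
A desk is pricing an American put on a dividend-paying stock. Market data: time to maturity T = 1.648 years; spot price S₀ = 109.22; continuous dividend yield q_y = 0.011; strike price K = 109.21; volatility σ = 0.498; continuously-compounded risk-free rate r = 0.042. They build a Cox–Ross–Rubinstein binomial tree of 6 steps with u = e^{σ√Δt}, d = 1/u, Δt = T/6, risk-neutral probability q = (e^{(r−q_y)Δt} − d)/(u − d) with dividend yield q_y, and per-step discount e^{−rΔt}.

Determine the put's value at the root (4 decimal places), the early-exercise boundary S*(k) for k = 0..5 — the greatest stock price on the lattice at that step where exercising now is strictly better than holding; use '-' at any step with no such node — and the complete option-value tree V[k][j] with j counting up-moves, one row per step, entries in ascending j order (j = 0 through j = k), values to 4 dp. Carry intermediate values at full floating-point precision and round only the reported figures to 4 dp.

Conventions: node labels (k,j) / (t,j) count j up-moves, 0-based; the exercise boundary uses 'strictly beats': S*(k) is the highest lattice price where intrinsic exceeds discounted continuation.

price = 23.7235
boundary = - - - 49.9179 64.8044 84.1305
tree:
23.7235
33.5050 12.4416
45.6124 19.6469 4.0018
59.2921 30.1539 7.3781 0.0000
70.7590 44.4056 13.6029 0.0000 0.0000
79.5918 59.2921 25.0795 0.0000 0.0000 0.0000
86.3956 70.7590 44.4056 0.0000 0.0000 0.0000 0.0000

Δt=0.27467  u=1.29822  d=0.77028  q=0.45132  discount=0.98853
step 6 (expiry): payoffs max(K−S,0) = 86.3956 70.7590 44.4056 0.0000 0.0000 0.0000 0.0000
step 5: (k=5,j=0): S=29.6182, K−S=79.5918, hold=78.4286 ⇒ V=79.5918 exercise | (k=5,j=1): S=49.9179, K−S=59.2921, hold=58.1901 ⇒ V=59.2921 exercise | (k=5,j=2): S=84.1305, K−S=25.0795, hold=24.0852 ⇒ V=25.0795 exercise | (k=5,j=3): S=141.7917, K−S=0.0000, hold=0.0000 ⇒ V=0.0000 continue | (k=5,j=4): S=238.9727, K−S=0.0000, hold=0.0000 ⇒ V=0.0000 continue | (k=5,j=5): S=402.7595, K−S=0.0000, hold=0.0000 ⇒ V=0.0000 continue  boundary S*=84.1305
step 4: (k=4,j=0): S=38.4510, K−S=70.7590, hold=69.6224 ⇒ V=70.7590 exercise | (k=4,j=1): S=64.8044, K−S=44.4056, hold=43.3485 ⇒ V=44.4056 exercise | (k=4,j=2): S=109.2200, K−S=0.0000, hold=13.6029 ⇒ V=13.6029 continue | (k=4,j=3): S=184.0770, K−S=0.0000, hold=0.0000 ⇒ V=0.0000 continue | (k=4,j=4): S=310.2395, K−S=0.0000, hold=0.0000 ⇒ V=0.0000 continue  boundary S*=64.8044
step 3: (k=3,j=0): S=49.9179, K−S=59.2921, hold=58.1901 ⇒ V=59.2921 exercise | (k=3,j=1): S=84.1305, K−S=25.0795, hold=30.1539 ⇒ V=30.1539 continue | (k=3,j=2): S=141.7917, K−S=0.0000, hold=7.3781 ⇒ V=7.3781 continue | (k=3,j=3): S=238.9727, K−S=0.0000, hold=0.0000 ⇒ V=0.0000 continue  boundary S*=49.9179
step 2: (k=2,j=0): S=64.8044, K−S=44.4056, hold=45.6124 ⇒ V=45.6124 continue | (k=2,j=1): S=109.2200, K−S=0.0000, hold=19.6469 ⇒ V=19.6469 continue | (k=2,j=2): S=184.0770, K−S=0.0000, hold=4.0018 ⇒ V=4.0018 continue  boundary S*=-
step 1: (k=1,j=0): S=84.1305, K−S=25.0795, hold=33.5050 ⇒ V=33.5050 continue | (k=1,j=1): S=141.7917, K−S=0.0000, hold=12.4416 ⇒ V=12.4416 continue  boundary S*=-
step 0: (k=0,j=0): S=109.2200, K−S=0.0000, hold=23.7235 ⇒ V=23.7235 continue  boundary S*=-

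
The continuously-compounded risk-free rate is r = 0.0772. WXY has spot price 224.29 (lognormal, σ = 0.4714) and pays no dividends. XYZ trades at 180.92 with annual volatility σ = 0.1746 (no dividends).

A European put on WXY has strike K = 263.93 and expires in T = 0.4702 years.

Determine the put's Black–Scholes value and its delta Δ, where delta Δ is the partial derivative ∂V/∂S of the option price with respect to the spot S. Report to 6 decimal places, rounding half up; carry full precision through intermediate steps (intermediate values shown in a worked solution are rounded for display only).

σ√T = 0.4714·√0.4702 = 0.323244
d₁ = (ln(S/K) + (r+σ²/2)T) / (σ√T) = (ln(224.29/263.93) + (0.0772+0.4714²/2)·0.4702) / 0.323244 = (-0.162744 + 0.088543) / 0.323244 = -0.229551
d₂ = d₁ − σ√T = -0.229551 − 0.323244 = -0.552796
e^{−rT} = 0.964351
N(−d₁) = 0.590780,  N(−d₂) = 0.709798
Put price V = K·e^{−rT}·N(−d₂) − S·N(−d₁) = 180.658787 − 132.506002 = 48.152785
Δ = −N(−d₁) = -0.590780

price = 48.152785
Δ = -0.590780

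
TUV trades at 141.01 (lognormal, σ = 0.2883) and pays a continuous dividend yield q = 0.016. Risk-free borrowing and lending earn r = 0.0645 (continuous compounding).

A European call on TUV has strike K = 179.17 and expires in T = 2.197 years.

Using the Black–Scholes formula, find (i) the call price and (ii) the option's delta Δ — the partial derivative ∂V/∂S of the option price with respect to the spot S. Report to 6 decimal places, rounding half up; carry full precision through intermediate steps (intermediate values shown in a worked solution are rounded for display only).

price = 16.156467
Δ = 0.445252

σ√T = 0.2883·√2.197 = 0.427326
d₁ = (ln(S/K) + (r−q+σ²/2)T) / (σ√T) = (ln(141.01/179.17) + (0.0645−0.016+0.2883²/2)·2.197) / 0.427326 = (-0.239504 + 0.197858) / 0.427326 = -0.097457
d₂ = d₁ − σ√T = -0.097457 − 0.427326 = -0.524783
e^{−rT} = 0.867876
e^{−qT} = 0.965459
N(d₁) = 0.461182,  N(d₂) = 0.299867
Call price V = S·e^{−qT}·N(d₁) − K·e^{−rT}·N(d₂) = 62.784981 − 46.628514 = 16.156467
Δ = e^{−qT}·N(d₁) = 0.445252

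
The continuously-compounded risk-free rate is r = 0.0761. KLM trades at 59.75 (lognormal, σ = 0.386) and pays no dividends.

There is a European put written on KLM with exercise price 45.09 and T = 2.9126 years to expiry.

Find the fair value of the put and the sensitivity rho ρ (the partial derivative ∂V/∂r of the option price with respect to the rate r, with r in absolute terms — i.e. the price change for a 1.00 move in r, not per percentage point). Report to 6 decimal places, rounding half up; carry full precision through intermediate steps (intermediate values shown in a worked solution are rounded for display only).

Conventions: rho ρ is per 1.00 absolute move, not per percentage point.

price = 3.798375
ρ = -34.932566

σ√T = 0.386·√2.9126 = 0.658761
d₁ = (ln(S/K) + (r+σ²/2)T) / (σ√T) = (ln(59.75/45.09) + (0.0761+0.386²/2)·2.9126) / 0.658761 = (0.281509 + 0.438632) / 0.658761 = 1.093174
d₂ = d₁ − σ√T = 1.093174 − 0.658761 = 0.434414
e^{−rT} = 0.801197
N(−d₁) = 0.137159,  N(−d₂) = 0.331994
Put price V = K·e^{−rT}·N(−d₂) − S·N(−d₁) = 11.993602 − 8.195227 = 3.798375
ρ = −K·T·e^{−rT}·N(−d₂) = -34.932566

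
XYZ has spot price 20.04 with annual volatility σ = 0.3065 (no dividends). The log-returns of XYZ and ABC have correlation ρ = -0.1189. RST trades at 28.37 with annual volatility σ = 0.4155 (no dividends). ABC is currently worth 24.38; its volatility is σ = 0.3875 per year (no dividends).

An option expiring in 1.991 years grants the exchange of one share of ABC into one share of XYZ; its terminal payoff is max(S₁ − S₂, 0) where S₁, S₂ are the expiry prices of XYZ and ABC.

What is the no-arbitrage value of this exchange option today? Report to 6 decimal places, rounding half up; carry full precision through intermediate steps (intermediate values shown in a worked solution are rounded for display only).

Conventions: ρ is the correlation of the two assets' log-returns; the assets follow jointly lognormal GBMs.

σ_eff = √(σ₁² + σ₂² − 2ρσ₁σ₂) = √(0.3065² + 0.3875² − 2·-0.1189·0.3065·0.3875) = 0.521864
d₁ = (ln(S₁/S₂) + (q₂ − q₁ + σ_eff²/2)T) / (σ_eff√T) = (ln(20.04/24.38) + (0.0 − 0.0 + 0.136171)·1.991) / 0.736364 = 0.101965
d₂ = d₁ − σ_eff√T = 0.101965 − 0.736364 = -0.634399
N(d₁) = 0.540608,  N(d₂) = 0.262910
V = S₁·e^{−q₁T}·N(d₁) − S₂·e^{−q₂T}·N(d₂) = 10.833779 − 6.409749 = 4.424030
Key observation: r never enters — measured in units of ABC, the claim is a call on S₁/S₂ struck at 1, so only the dividend yields and σ_eff matter.

exchange price = 4.424030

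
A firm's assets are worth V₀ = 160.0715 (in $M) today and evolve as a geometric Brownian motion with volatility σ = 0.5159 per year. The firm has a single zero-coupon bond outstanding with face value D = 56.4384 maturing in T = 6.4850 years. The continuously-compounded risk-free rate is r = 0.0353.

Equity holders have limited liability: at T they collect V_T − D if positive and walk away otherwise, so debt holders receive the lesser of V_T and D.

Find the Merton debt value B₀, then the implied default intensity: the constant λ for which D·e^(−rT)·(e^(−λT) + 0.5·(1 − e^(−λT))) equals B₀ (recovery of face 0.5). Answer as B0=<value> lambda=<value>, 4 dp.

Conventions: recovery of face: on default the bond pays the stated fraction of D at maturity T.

Equity is a call on the firm's assets struck at D = 56.4384:
d₁ = [ln(V₀/D) + (r + σ²/2)T] / (σ√T)
   = [ln(160.0715/56.4384) + (0.0353 + 0.5·0.5159²)·6.4850] / (0.5159·√6.4850)
   = [1.042471 + 1.091921] / 1.313774 = 1.624627
d₂ = d₁ − σ√T = 1.624627 − 1.313774 = 0.310853
N(d₁) = 0.947879,  N(d₂) = 0.622044,  e^(−rT) = 0.795392
E₀ = V₀·N(d₁) − D·e^(−rT)·N(d₂)
   = 160.0715·0.947879 − 56.4384·0.795392·0.622044 = 123.804457
B₀ = V₀ − E₀ = 160.0715 − 123.804457 = 36.267043
e^(−λT) = (B₀·e^(rT)/D − 0.5)/(1 − 0.5) = (36.2670·1.257242/56.4384 − 0.5)/0.5 = 0.61579346
λ = −ln(0.61579346)/6.4850 = 0.074764

B0=36.2670 lambda=0.0748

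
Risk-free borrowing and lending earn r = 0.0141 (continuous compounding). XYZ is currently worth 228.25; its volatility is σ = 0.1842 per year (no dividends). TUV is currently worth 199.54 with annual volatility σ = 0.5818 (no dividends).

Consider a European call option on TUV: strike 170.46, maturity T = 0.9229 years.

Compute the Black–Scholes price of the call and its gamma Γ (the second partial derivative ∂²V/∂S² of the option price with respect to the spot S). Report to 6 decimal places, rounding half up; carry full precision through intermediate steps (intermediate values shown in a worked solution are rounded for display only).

σ√T = 0.5818·√0.9229 = 0.558922
d₁ = (ln(S/K) + (r+σ²/2)T) / (σ√T) = (ln(199.54/170.46) + (0.0141+0.5818²/2)·0.9229) / 0.558922 = (0.157514 + 0.169210) / 0.558922 = 0.584561
d₂ = d₁ − σ√T = 0.584561 − 0.558922 = 0.025639
e^{−rT} = 0.987071
N(d₁) = 0.720578,  N(d₂) = 0.510227
Call price V = S·N(d₁) − K·e^{−rT}·N(d₂) = 143.784222 − 85.848909 = 57.935313
φ(d₁) = (1/√(2π))·e^{−d₁²/2} = 0.336286
Γ = φ(d₁) / (S·σ·√T) = 0.003015

price = 57.935313
Γ = 0.003015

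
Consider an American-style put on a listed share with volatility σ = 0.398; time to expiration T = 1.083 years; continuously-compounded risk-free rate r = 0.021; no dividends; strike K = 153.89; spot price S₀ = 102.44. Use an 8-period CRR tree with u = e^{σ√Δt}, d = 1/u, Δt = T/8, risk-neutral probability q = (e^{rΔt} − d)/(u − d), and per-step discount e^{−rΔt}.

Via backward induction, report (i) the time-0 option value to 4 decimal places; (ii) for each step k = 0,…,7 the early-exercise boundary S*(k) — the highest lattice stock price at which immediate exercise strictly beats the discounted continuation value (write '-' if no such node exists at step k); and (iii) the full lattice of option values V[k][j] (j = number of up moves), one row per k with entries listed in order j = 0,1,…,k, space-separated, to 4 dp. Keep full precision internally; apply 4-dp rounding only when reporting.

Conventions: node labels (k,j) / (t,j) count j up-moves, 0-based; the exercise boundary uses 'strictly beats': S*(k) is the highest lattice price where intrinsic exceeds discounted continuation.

price = 54.2855
boundary = - - 76.4321 88.4856 76.4321 88.4856 102.4400 118.5951
tree:
54.2855
65.7822 41.8103
77.4579 53.1766 29.4052
87.8695 65.4044 39.8806 17.9175
96.8629 77.4579 52.1566 26.4508 8.5232
104.6311 87.8695 65.4044 37.7186 14.0629 2.4059
111.3412 96.8629 77.4579 51.4500 22.6553 4.5795 0.0000
117.1372 104.6311 87.8695 65.4044 35.2949 8.7169 0.0000 0.0000
122.1437 111.3412 96.8629 77.4579 51.4500 16.5922 0.0000 0.0000 0.0000

params: Δt=0.13537 u=1.15770 d=0.86378 q=0.47314 e^(-rΔt)=0.99716
t_8 payoffs: 122.1437 111.3412 96.8629 77.4579 51.4500 16.5922 0.0000 0.0000 0.0000
t_7: node(7,0) S=36.7528 payoff=117.1372 vs cont=116.7003 → 117.1372 [stop]  node(7,1) S=49.2589 payoff=104.6311 vs cont=104.1942 → 104.6311 [stop]  node(7,2) S=66.0205 payoff=87.8695 vs cont=87.4327 → 87.8695 [stop]  node(7,3) S=88.4856 payoff=65.4044 vs cont=64.9675 → 65.4044 [stop]  node(7,4) S=118.5951 payoff=35.2949 vs cont=34.8581 → 35.2949 [stop]  node(7,5) S=158.9500 payoff=0.0000 vs cont=8.7169 → 8.7169 [wait]  node(7,6) S=213.0368 payoff=0.0000 vs cont=0.0000 → 0.0000 [wait]  node(7,7) S=285.5279 payoff=0.0000 vs cont=0.0000 → 0.0000 [wait]  ⇒ S*(7)=118.5951
t_6: node(6,0) S=42.5488 payoff=111.3412 vs cont=110.9043 → 111.3412 [stop]  node(6,1) S=57.0271 payoff=96.8629 vs cont=96.4260 → 96.8629 [stop]  node(6,2) S=76.4321 payoff=77.4579 vs cont=77.0211 → 77.4579 [stop]  node(6,3) S=102.4400 payoff=51.4500 vs cont=51.0131 → 51.4500 [stop]  node(6,4) S=137.2978 payoff=16.5922 vs cont=22.6553 → 22.6553 [wait]  node(6,5) S=184.0168 payoff=0.0000 vs cont=4.5795 → 4.5795 [wait]  node(6,6) S=246.6332 payoff=0.0000 vs cont=0.0000 → 0.0000 [wait]  ⇒ S*(6)=102.4400
t_5: node(5,0) S=49.2589 payoff=104.6311 vs cont=104.1942 → 104.6311 [stop]  node(5,1) S=66.0205 payoff=87.8695 vs cont=87.4327 → 87.8695 [stop]  node(5,2) S=88.4856 payoff=65.4044 vs cont=64.9675 → 65.4044 [stop]  node(5,3) S=118.5951 payoff=35.2949 vs cont=37.7186 → 37.7186 [wait]  node(5,4) S=158.9500 payoff=0.0000 vs cont=14.0629 → 14.0629 [wait]  node(5,5) S=213.0368 payoff=0.0000 vs cont=2.4059 → 2.4059 [wait]  ⇒ S*(5)=88.4856
t_4: node(4,0) S=57.0271 payoff=96.8629 vs cont=96.4260 → 96.8629 [stop]  node(4,1) S=76.4321 payoff=77.4579 vs cont=77.0211 → 77.4579 [stop]  node(4,2) S=102.4400 payoff=51.4500 vs cont=52.1566 → 52.1566 [wait]  node(4,3) S=137.2978 payoff=16.5922 vs cont=26.4508 → 26.4508 [wait]  node(4,4) S=184.0168 payoff=0.0000 vs cont=8.5232 → 8.5232 [wait]  ⇒ S*(4)=76.4321
t_3: node(3,0) S=66.0205 payoff=87.8695 vs cont=87.4327 → 87.8695 [stop]  node(3,1) S=88.4856 payoff=65.4044 vs cont=65.3009 → 65.4044 [stop]  node(3,2) S=118.5951 payoff=35.2949 vs cont=39.8806 → 39.8806 [wait]  node(3,3) S=158.9500 payoff=0.0000 vs cont=17.9175 → 17.9175 [wait]  ⇒ S*(3)=88.4856
t_2: node(2,0) S=76.4321 payoff=77.4579 vs cont=77.0211 → 77.4579 [stop]  node(2,1) S=102.4400 payoff=51.4500 vs cont=53.1766 → 53.1766 [wait]  node(2,2) S=137.2978 payoff=16.5922 vs cont=29.4052 → 29.4052 [wait]  ⇒ S*(2)=76.4321
t_1: node(1,0) S=88.4856 payoff=65.4044 vs cont=65.7822 → 65.7822 [wait]  node(1,1) S=118.5951 payoff=35.2949 vs cont=41.8103 → 41.8103 [wait]  ⇒ S*(1)=-
t_0: node(0,0) S=102.4400 payoff=51.4500 vs cont=54.2855 → 54.2855 [wait]  ⇒ S*(0)=-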